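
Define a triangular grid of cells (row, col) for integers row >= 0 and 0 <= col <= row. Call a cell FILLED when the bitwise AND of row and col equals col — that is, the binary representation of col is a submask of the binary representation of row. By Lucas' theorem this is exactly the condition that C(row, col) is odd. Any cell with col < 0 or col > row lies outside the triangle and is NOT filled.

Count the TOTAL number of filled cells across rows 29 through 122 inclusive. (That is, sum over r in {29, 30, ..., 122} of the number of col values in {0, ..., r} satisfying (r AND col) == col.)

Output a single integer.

Answer: 1656

Derivation:
r29=11101 pc4: +16 =16
r30=11110 pc4: +16 =32
r31=11111 pc5: +32 =64
r32=100000 pc1: +2 =66
r33=100001 pc2: +4 =70
r34=100010 pc2: +4 =74
r35=100011 pc3: +8 =82
r36=100100 pc2: +4 =86
r37=100101 pc3: +8 =94
r38=100110 pc3: +8 =102
r39=100111 pc4: +16 =118
r40=101000 pc2: +4 =122
r41=101001 pc3: +8 =130
r42=101010 pc3: +8 =138
r43=101011 pc4: +16 =154
r44=101100 pc3: +8 =162
r45=101101 pc4: +16 =178
r46=101110 pc4: +16 =194
r47=101111 pc5: +32 =226
r48=110000 pc2: +4 =230
r49=110001 pc3: +8 =238
r50=110010 pc3: +8 =246
r51=110011 pc4: +16 =262
r52=110100 pc3: +8 =270
r53=110101 pc4: +16 =286
r54=110110 pc4: +16 =302
r55=110111 pc5: +32 =334
r56=111000 pc3: +8 =342
r57=111001 pc4: +16 =358
r58=111010 pc4: +16 =374
r59=111011 pc5: +32 =406
r60=111100 pc4: +16 =422
r61=111101 pc5: +32 =454
r62=111110 pc5: +32 =486
r63=111111 pc6: +64 =550
r64=1000000 pc1: +2 =552
r65=1000001 pc2: +4 =556
r66=1000010 pc2: +4 =560
r67=1000011 pc3: +8 =568
r68=1000100 pc2: +4 =572
r69=1000101 pc3: +8 =580
r70=1000110 pc3: +8 =588
r71=1000111 pc4: +16 =604
r72=1001000 pc2: +4 =608
r73=1001001 pc3: +8 =616
r74=1001010 pc3: +8 =624
r75=1001011 pc4: +16 =640
r76=1001100 pc3: +8 =648
r77=1001101 pc4: +16 =664
r78=1001110 pc4: +16 =680
r79=1001111 pc5: +32 =712
r80=1010000 pc2: +4 =716
r81=1010001 pc3: +8 =724
r82=1010010 pc3: +8 =732
r83=1010011 pc4: +16 =748
r84=1010100 pc3: +8 =756
r85=1010101 pc4: +16 =772
r86=1010110 pc4: +16 =788
r87=1010111 pc5: +32 =820
r88=1011000 pc3: +8 =828
r89=1011001 pc4: +16 =844
r90=1011010 pc4: +16 =860
r91=1011011 pc5: +32 =892
r92=1011100 pc4: +16 =908
r93=1011101 pc5: +32 =940
r94=1011110 pc5: +32 =972
r95=1011111 pc6: +64 =1036
r96=1100000 pc2: +4 =1040
r97=1100001 pc3: +8 =1048
r98=1100010 pc3: +8 =1056
r99=1100011 pc4: +16 =1072
r100=1100100 pc3: +8 =1080
r101=1100101 pc4: +16 =1096
r102=1100110 pc4: +16 =1112
r103=1100111 pc5: +32 =1144
r104=1101000 pc3: +8 =1152
r105=1101001 pc4: +16 =1168
r106=1101010 pc4: +16 =1184
r107=1101011 pc5: +32 =1216
r108=1101100 pc4: +16 =1232
r109=1101101 pc5: +32 =1264
r110=1101110 pc5: +32 =1296
r111=1101111 pc6: +64 =1360
r112=1110000 pc3: +8 =1368
r113=1110001 pc4: +16 =1384
r114=1110010 pc4: +16 =1400
r115=1110011 pc5: +32 =1432
r116=1110100 pc4: +16 =1448
r117=1110101 pc5: +32 =1480
r118=1110110 pc5: +32 =1512
r119=1110111 pc6: +64 =1576
r120=1111000 pc4: +16 =1592
r121=1111001 pc5: +32 =1624
r122=1111010 pc5: +32 =1656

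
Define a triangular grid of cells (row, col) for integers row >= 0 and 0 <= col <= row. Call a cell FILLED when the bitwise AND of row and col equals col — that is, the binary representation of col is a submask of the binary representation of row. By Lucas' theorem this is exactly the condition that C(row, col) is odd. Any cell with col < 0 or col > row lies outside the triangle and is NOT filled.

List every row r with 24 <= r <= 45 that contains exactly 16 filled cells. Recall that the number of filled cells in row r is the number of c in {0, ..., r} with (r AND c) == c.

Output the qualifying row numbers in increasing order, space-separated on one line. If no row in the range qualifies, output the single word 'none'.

Answer: 27 29 30 39 43 45

Derivation:
Row r has 2^popcount(r) filled cells, so we need popcount(r) = log2(16) = 4.
Scan r = 24..45 and keep those with exactly 4 one-bits:
r=24=11000 popcount=2 -> skip
r=25=11001 popcount=3 -> skip
r=26=11010 popcount=3 -> skip
r=27=11011 popcount=4 -> KEEP
r=28=11100 popcount=3 -> skip
r=29=11101 popcount=4 -> KEEP
r=30=11110 popcount=4 -> KEEP
r=31=11111 popcount=5 -> skip
r=32=100000 popcount=1 -> skip
r=33=100001 popcount=2 -> skip
r=34=100010 popcount=2 -> skip
r=35=100011 popcount=3 -> skip
r=36=100100 popcount=2 -> skip
r=37=100101 popcount=3 -> skip
r=38=100110 popcount=3 -> skip
r=39=100111 popcount=4 -> KEEP
r=40=101000 popcount=2 -> skip
r=41=101001 popcount=3 -> skip
r=42=101010 popcount=3 -> skip
r=43=101011 popcount=4 -> KEEP
r=44=101100 popcount=3 -> skip
r=45=101101 popcount=4 -> KEEP
Kept rows: 27 29 30 39 43 45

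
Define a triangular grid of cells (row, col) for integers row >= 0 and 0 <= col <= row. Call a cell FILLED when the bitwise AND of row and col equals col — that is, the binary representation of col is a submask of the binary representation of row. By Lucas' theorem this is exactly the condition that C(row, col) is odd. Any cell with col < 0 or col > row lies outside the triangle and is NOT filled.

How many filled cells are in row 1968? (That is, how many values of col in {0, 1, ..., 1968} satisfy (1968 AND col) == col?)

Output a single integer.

Answer: 64

Derivation:
1968 in binary = 11110110000
popcount(1968) = number of 1-bits in 11110110000 = 6
A col c satisfies (1968 AND c) == c iff every set bit of c is also set in 1968; each of the 6 set bits of 1968 can independently be on or off in c.
count = 2^6 = 64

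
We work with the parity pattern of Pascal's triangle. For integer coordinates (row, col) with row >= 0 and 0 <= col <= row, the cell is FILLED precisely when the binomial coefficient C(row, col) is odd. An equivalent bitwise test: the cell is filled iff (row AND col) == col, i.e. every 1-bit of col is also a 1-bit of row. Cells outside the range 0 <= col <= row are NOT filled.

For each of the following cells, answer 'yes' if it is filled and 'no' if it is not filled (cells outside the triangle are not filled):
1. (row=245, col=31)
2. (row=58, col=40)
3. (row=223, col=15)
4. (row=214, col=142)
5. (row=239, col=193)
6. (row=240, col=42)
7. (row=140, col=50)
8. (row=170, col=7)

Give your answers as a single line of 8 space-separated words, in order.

(245,31): row=0b11110101, col=0b11111, row AND col = 0b10101 = 21; 21 != 31 -> empty
(58,40): row=0b111010, col=0b101000, row AND col = 0b101000 = 40; 40 == 40 -> filled
(223,15): row=0b11011111, col=0b1111, row AND col = 0b1111 = 15; 15 == 15 -> filled
(214,142): row=0b11010110, col=0b10001110, row AND col = 0b10000110 = 134; 134 != 142 -> empty
(239,193): row=0b11101111, col=0b11000001, row AND col = 0b11000001 = 193; 193 == 193 -> filled
(240,42): row=0b11110000, col=0b101010, row AND col = 0b100000 = 32; 32 != 42 -> empty
(140,50): row=0b10001100, col=0b110010, row AND col = 0b0 = 0; 0 != 50 -> empty
(170,7): row=0b10101010, col=0b111, row AND col = 0b10 = 2; 2 != 7 -> empty

Answer: no yes yes no yes no no no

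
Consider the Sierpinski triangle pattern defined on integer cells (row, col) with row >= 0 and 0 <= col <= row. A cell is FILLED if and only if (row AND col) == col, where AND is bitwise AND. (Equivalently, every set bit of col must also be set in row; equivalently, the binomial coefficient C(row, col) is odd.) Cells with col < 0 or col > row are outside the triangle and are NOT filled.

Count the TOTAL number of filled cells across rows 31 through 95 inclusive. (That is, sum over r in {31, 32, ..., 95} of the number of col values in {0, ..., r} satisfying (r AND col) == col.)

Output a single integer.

Answer: 1004

Derivation:
r31=11111 pc5: +32 =32
r32=100000 pc1: +2 =34
r33=100001 pc2: +4 =38
r34=100010 pc2: +4 =42
r35=100011 pc3: +8 =50
r36=100100 pc2: +4 =54
r37=100101 pc3: +8 =62
r38=100110 pc3: +8 =70
r39=100111 pc4: +16 =86
r40=101000 pc2: +4 =90
r41=101001 pc3: +8 =98
r42=101010 pc3: +8 =106
r43=101011 pc4: +16 =122
r44=101100 pc3: +8 =130
r45=101101 pc4: +16 =146
r46=101110 pc4: +16 =162
r47=101111 pc5: +32 =194
r48=110000 pc2: +4 =198
r49=110001 pc3: +8 =206
r50=110010 pc3: +8 =214
r51=110011 pc4: +16 =230
r52=110100 pc3: +8 =238
r53=110101 pc4: +16 =254
r54=110110 pc4: +16 =270
r55=110111 pc5: +32 =302
r56=111000 pc3: +8 =310
r57=111001 pc4: +16 =326
r58=111010 pc4: +16 =342
r59=111011 pc5: +32 =374
r60=111100 pc4: +16 =390
r61=111101 pc5: +32 =422
r62=111110 pc5: +32 =454
r63=111111 pc6: +64 =518
r64=1000000 pc1: +2 =520
r65=1000001 pc2: +4 =524
r66=1000010 pc2: +4 =528
r67=1000011 pc3: +8 =536
r68=1000100 pc2: +4 =540
r69=1000101 pc3: +8 =548
r70=1000110 pc3: +8 =556
r71=1000111 pc4: +16 =572
r72=1001000 pc2: +4 =576
r73=1001001 pc3: +8 =584
r74=1001010 pc3: +8 =592
r75=1001011 pc4: +16 =608
r76=1001100 pc3: +8 =616
r77=1001101 pc4: +16 =632
r78=1001110 pc4: +16 =648
r79=1001111 pc5: +32 =680
r80=1010000 pc2: +4 =684
r81=1010001 pc3: +8 =692
r82=1010010 pc3: +8 =700
r83=1010011 pc4: +16 =716
r84=1010100 pc3: +8 =724
r85=1010101 pc4: +16 =740
r86=1010110 pc4: +16 =756
r87=1010111 pc5: +32 =788
r88=1011000 pc3: +8 =796
r89=1011001 pc4: +16 =812
r90=1011010 pc4: +16 =828
r91=1011011 pc5: +32 =860
r92=1011100 pc4: +16 =876
r93=1011101 pc5: +32 =908
r94=1011110 pc5: +32 =940
r95=1011111 pc6: +64 =1004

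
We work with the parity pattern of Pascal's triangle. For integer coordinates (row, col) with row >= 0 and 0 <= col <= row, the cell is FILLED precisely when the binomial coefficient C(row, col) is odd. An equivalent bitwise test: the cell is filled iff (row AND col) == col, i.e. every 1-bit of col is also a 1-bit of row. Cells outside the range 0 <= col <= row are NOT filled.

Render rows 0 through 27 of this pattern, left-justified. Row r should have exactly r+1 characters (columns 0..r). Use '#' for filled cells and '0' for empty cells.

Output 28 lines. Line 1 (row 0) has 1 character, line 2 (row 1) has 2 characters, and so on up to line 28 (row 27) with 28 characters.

r0=0: #
r1=1: ##
r2=10: #0#
r3=11: ####
r4=100: #000#
r5=101: ##00##
r6=110: #0#0#0#
r7=111: ########
r8=1000: #0000000#
r9=1001: ##000000##
r10=1010: #0#00000#0#
r11=1011: ####0000####
r12=1100: #000#000#000#
r13=1101: ##00##00##00##
r14=1110: #0#0#0#0#0#0#0#
r15=1111: ################
r16=10000: #000000000000000#
r17=10001: ##00000000000000##
r18=10010: #0#0000000000000#0#
r19=10011: ####000000000000####
r20=10100: #000#00000000000#000#
r21=10101: ##00##0000000000##00##
r22=10110: #0#0#0#000000000#0#0#0#
r23=10111: ########00000000########
r24=11000: #0000000#0000000#0000000#
r25=11001: ##000000##000000##000000##
r26=11010: #0#00000#0#00000#0#00000#0#
r27=11011: ####0000####0000####0000####

Answer: #
##
#0#
####
#000#
##00##
#0#0#0#
########
#0000000#
##000000##
#0#00000#0#
####0000####
#000#000#000#
##00##00##00##
#0#0#0#0#0#0#0#
################
#000000000000000#
##00000000000000##
#0#0000000000000#0#
####000000000000####
#000#00000000000#000#
##00##0000000000##00##
#0#0#0#000000000#0#0#0#
########00000000########
#0000000#0000000#0000000#
##000000##000000##000000##
#0#00000#0#00000#0#00000#0#
####0000####0000####0000####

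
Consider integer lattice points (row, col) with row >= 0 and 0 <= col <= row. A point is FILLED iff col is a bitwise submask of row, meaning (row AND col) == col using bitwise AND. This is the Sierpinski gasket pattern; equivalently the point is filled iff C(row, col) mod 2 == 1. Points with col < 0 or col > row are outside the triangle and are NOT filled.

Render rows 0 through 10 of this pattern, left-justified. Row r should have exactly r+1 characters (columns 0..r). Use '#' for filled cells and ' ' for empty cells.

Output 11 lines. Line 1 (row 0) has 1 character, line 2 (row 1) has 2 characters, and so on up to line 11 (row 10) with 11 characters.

r0=0: #
r1=1: ##
r2=10: # #
r3=11: ####
r4=100: #   #
r5=101: ##  ##
r6=110: # # # #
r7=111: ########
r8=1000: #       #
r9=1001: ##      ##
r10=1010: # #     # #

Answer: #
##
# #
####
#   #
##  ##
# # # #
########
#       #
##      ##
# #     # #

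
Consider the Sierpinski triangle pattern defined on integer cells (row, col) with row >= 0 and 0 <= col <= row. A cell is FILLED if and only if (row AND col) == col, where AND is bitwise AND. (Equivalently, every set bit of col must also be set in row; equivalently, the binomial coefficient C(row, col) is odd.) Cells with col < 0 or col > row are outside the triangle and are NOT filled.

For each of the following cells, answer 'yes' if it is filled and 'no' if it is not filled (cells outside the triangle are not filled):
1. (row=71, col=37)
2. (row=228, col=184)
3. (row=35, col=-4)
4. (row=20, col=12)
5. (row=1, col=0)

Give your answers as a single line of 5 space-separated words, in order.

(71,37): row=0b1000111, col=0b100101, row AND col = 0b101 = 5; 5 != 37 -> empty
(228,184): row=0b11100100, col=0b10111000, row AND col = 0b10100000 = 160; 160 != 184 -> empty
(35,-4): col outside [0, 35] -> not filled
(20,12): row=0b10100, col=0b1100, row AND col = 0b100 = 4; 4 != 12 -> empty
(1,0): row=0b1, col=0b0, row AND col = 0b0 = 0; 0 == 0 -> filled

Answer: no no no no yes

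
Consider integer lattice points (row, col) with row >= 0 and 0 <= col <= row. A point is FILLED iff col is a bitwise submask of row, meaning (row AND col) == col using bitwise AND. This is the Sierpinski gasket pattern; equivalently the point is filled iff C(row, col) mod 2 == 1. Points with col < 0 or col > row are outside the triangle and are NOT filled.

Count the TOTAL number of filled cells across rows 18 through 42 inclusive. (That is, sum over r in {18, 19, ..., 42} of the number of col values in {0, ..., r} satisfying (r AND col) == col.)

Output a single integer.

Answer: 230

Derivation:
r18=10010 pc2: +4 =4
r19=10011 pc3: +8 =12
r20=10100 pc2: +4 =16
r21=10101 pc3: +8 =24
r22=10110 pc3: +8 =32
r23=10111 pc4: +16 =48
r24=11000 pc2: +4 =52
r25=11001 pc3: +8 =60
r26=11010 pc3: +8 =68
r27=11011 pc4: +16 =84
r28=11100 pc3: +8 =92
r29=11101 pc4: +16 =108
r30=11110 pc4: +16 =124
r31=11111 pc5: +32 =156
r32=100000 pc1: +2 =158
r33=100001 pc2: +4 =162
r34=100010 pc2: +4 =166
r35=100011 pc3: +8 =174
r36=100100 pc2: +4 =178
r37=100101 pc3: +8 =186
r38=100110 pc3: +8 =194
r39=100111 pc4: +16 =210
r40=101000 pc2: +4 =214
r41=101001 pc3: +8 =222
r42=101010 pc3: +8 =230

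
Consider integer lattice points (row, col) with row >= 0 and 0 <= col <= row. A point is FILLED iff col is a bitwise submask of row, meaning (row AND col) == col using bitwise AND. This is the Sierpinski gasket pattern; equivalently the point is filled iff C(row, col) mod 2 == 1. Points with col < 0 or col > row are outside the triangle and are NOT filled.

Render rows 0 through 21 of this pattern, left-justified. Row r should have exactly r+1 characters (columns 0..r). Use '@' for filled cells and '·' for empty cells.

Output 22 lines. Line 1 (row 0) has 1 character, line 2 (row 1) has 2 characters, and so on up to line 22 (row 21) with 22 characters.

r0=0: @
r1=1: @@
r2=10: @·@
r3=11: @@@@
r4=100: @···@
r5=101: @@··@@
r6=110: @·@·@·@
r7=111: @@@@@@@@
r8=1000: @·······@
r9=1001: @@······@@
r10=1010: @·@·····@·@
r11=1011: @@@@····@@@@
r12=1100: @···@···@···@
r13=1101: @@··@@··@@··@@
r14=1110: @·@·@·@·@·@·@·@
r15=1111: @@@@@@@@@@@@@@@@
r16=10000: @···············@
r17=10001: @@··············@@
r18=10010: @·@·············@·@
r19=10011: @@@@············@@@@
r20=10100: @···@···········@···@
r21=10101: @@··@@··········@@··@@

Answer: @
@@
@·@
@@@@
@···@
@@··@@
@·@·@·@
@@@@@@@@
@·······@
@@······@@
@·@·····@·@
@@@@····@@@@
@···@···@···@
@@··@@··@@··@@
@·@·@·@·@·@·@·@
@@@@@@@@@@@@@@@@
@···············@
@@··············@@
@·@·············@·@
@@@@············@@@@
@···@···········@···@
@@··@@··········@@··@@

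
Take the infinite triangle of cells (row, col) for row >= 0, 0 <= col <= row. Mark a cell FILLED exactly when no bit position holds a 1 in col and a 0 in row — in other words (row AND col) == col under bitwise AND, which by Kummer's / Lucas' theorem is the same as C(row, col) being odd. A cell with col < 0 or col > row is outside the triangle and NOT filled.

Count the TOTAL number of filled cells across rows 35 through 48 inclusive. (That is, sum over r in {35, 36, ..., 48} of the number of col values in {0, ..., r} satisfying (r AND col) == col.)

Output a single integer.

Answer: 156

Derivation:
r35=100011 pc3: +8 =8
r36=100100 pc2: +4 =12
r37=100101 pc3: +8 =20
r38=100110 pc3: +8 =28
r39=100111 pc4: +16 =44
r40=101000 pc2: +4 =48
r41=101001 pc3: +8 =56
r42=101010 pc3: +8 =64
r43=101011 pc4: +16 =80
r44=101100 pc3: +8 =88
r45=101101 pc4: +16 =104
r46=101110 pc4: +16 =120
r47=101111 pc5: +32 =152
r48=110000 pc2: +4 =156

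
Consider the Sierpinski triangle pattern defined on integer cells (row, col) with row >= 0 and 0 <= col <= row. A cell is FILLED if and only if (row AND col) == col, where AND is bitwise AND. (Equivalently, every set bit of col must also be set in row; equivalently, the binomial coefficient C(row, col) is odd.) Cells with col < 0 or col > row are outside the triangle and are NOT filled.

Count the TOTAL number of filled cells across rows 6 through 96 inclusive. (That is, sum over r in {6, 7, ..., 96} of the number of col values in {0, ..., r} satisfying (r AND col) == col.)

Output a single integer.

Answer: 1204

Derivation:
r6=110 pc2: +4 =4
r7=111 pc3: +8 =12
r8=1000 pc1: +2 =14
r9=1001 pc2: +4 =18
r10=1010 pc2: +4 =22
r11=1011 pc3: +8 =30
r12=1100 pc2: +4 =34
r13=1101 pc3: +8 =42
r14=1110 pc3: +8 =50
r15=1111 pc4: +16 =66
r16=10000 pc1: +2 =68
r17=10001 pc2: +4 =72
r18=10010 pc2: +4 =76
r19=10011 pc3: +8 =84
r20=10100 pc2: +4 =88
r21=10101 pc3: +8 =96
r22=10110 pc3: +8 =104
r23=10111 pc4: +16 =120
r24=11000 pc2: +4 =124
r25=11001 pc3: +8 =132
r26=11010 pc3: +8 =140
r27=11011 pc4: +16 =156
r28=11100 pc3: +8 =164
r29=11101 pc4: +16 =180
r30=11110 pc4: +16 =196
r31=11111 pc5: +32 =228
r32=100000 pc1: +2 =230
r33=100001 pc2: +4 =234
r34=100010 pc2: +4 =238
r35=100011 pc3: +8 =246
r36=100100 pc2: +4 =250
r37=100101 pc3: +8 =258
r38=100110 pc3: +8 =266
r39=100111 pc4: +16 =282
r40=101000 pc2: +4 =286
r41=101001 pc3: +8 =294
r42=101010 pc3: +8 =302
r43=101011 pc4: +16 =318
r44=101100 pc3: +8 =326
r45=101101 pc4: +16 =342
r46=101110 pc4: +16 =358
r47=101111 pc5: +32 =390
r48=110000 pc2: +4 =394
r49=110001 pc3: +8 =402
r50=110010 pc3: +8 =410
r51=110011 pc4: +16 =426
r52=110100 pc3: +8 =434
r53=110101 pc4: +16 =450
r54=110110 pc4: +16 =466
r55=110111 pc5: +32 =498
r56=111000 pc3: +8 =506
r57=111001 pc4: +16 =522
r58=111010 pc4: +16 =538
r59=111011 pc5: +32 =570
r60=111100 pc4: +16 =586
r61=111101 pc5: +32 =618
r62=111110 pc5: +32 =650
r63=111111 pc6: +64 =714
r64=1000000 pc1: +2 =716
r65=1000001 pc2: +4 =720
r66=1000010 pc2: +4 =724
r67=1000011 pc3: +8 =732
r68=1000100 pc2: +4 =736
r69=1000101 pc3: +8 =744
r70=1000110 pc3: +8 =752
r71=1000111 pc4: +16 =768
r72=1001000 pc2: +4 =772
r73=1001001 pc3: +8 =780
r74=1001010 pc3: +8 =788
r75=1001011 pc4: +16 =804
r76=1001100 pc3: +8 =812
r77=1001101 pc4: +16 =828
r78=1001110 pc4: +16 =844
r79=1001111 pc5: +32 =876
r80=1010000 pc2: +4 =880
r81=1010001 pc3: +8 =888
r82=1010010 pc3: +8 =896
r83=1010011 pc4: +16 =912
r84=1010100 pc3: +8 =920
r85=1010101 pc4: +16 =936
r86=1010110 pc4: +16 =952
r87=1010111 pc5: +32 =984
r88=1011000 pc3: +8 =992
r89=1011001 pc4: +16 =1008
r90=1011010 pc4: +16 =1024
r91=1011011 pc5: +32 =1056
r92=1011100 pc4: +16 =1072
r93=1011101 pc5: +32 =1104
r94=1011110 pc5: +32 =1136
r95=1011111 pc6: +64 =1200
r96=1100000 pc2: +4 =1204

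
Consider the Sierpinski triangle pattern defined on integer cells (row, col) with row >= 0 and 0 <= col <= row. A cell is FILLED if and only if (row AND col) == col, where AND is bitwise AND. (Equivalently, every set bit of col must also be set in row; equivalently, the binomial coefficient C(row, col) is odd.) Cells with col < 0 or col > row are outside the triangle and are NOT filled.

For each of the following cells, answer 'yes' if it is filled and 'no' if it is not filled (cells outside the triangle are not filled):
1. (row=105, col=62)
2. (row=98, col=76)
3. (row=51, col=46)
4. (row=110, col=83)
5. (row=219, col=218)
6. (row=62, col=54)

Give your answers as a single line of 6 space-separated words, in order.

(105,62): row=0b1101001, col=0b111110, row AND col = 0b101000 = 40; 40 != 62 -> empty
(98,76): row=0b1100010, col=0b1001100, row AND col = 0b1000000 = 64; 64 != 76 -> empty
(51,46): row=0b110011, col=0b101110, row AND col = 0b100010 = 34; 34 != 46 -> empty
(110,83): row=0b1101110, col=0b1010011, row AND col = 0b1000010 = 66; 66 != 83 -> empty
(219,218): row=0b11011011, col=0b11011010, row AND col = 0b11011010 = 218; 218 == 218 -> filled
(62,54): row=0b111110, col=0b110110, row AND col = 0b110110 = 54; 54 == 54 -> filled

Answer: no no no no yes yes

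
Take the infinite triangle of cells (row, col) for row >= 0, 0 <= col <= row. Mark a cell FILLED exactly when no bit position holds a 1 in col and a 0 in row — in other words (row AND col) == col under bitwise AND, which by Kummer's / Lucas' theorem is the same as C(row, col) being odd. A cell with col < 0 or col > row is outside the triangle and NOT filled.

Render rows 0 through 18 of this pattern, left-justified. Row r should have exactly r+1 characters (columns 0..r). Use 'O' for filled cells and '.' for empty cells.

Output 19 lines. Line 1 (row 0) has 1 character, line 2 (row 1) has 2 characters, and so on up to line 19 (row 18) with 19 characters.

r0=0: O
r1=1: OO
r2=10: O.O
r3=11: OOOO
r4=100: O...O
r5=101: OO..OO
r6=110: O.O.O.O
r7=111: OOOOOOOO
r8=1000: O.......O
r9=1001: OO......OO
r10=1010: O.O.....O.O
r11=1011: OOOO....OOOO
r12=1100: O...O...O...O
r13=1101: OO..OO..OO..OO
r14=1110: O.O.O.O.O.O.O.O
r15=1111: OOOOOOOOOOOOOOOO
r16=10000: O...............O
r17=10001: OO..............OO
r18=10010: O.O.............O.O

Answer: O
OO
O.O
OOOO
O...O
OO..OO
O.O.O.O
OOOOOOOO
O.......O
OO......OO
O.O.....O.O
OOOO....OOOO
O...O...O...O
OO..OO..OO..OO
O.O.O.O.O.O.O.O
OOOOOOOOOOOOOOOO
O...............O
OO..............OO
O.O.............O.O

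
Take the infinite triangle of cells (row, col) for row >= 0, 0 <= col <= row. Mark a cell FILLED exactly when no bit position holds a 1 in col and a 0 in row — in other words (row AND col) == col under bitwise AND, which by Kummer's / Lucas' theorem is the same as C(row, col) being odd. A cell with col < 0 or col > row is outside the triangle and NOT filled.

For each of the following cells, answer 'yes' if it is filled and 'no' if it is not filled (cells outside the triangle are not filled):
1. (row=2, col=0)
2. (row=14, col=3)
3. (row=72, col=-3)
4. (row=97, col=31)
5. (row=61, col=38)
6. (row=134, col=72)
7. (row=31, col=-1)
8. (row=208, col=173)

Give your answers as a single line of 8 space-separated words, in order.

(2,0): row=0b10, col=0b0, row AND col = 0b0 = 0; 0 == 0 -> filled
(14,3): row=0b1110, col=0b11, row AND col = 0b10 = 2; 2 != 3 -> empty
(72,-3): col outside [0, 72] -> not filled
(97,31): row=0b1100001, col=0b11111, row AND col = 0b1 = 1; 1 != 31 -> empty
(61,38): row=0b111101, col=0b100110, row AND col = 0b100100 = 36; 36 != 38 -> empty
(134,72): row=0b10000110, col=0b1001000, row AND col = 0b0 = 0; 0 != 72 -> empty
(31,-1): col outside [0, 31] -> not filled
(208,173): row=0b11010000, col=0b10101101, row AND col = 0b10000000 = 128; 128 != 173 -> empty

Answer: yes no no no no no no no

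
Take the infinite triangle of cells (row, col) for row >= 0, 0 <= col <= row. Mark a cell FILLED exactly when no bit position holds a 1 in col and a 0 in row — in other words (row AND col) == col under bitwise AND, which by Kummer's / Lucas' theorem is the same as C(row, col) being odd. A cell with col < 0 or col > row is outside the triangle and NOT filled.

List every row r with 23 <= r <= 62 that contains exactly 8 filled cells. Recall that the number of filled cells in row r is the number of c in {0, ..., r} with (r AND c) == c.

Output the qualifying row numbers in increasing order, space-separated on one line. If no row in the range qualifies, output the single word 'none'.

Answer: 25 26 28 35 37 38 41 42 44 49 50 52 56

Derivation:
Row r has 2^popcount(r) filled cells, so we need popcount(r) = log2(8) = 3.
Scan r = 23..62 and keep those with exactly 3 one-bits:
r=23=10111 popcount=4 -> skip
r=24=11000 popcount=2 -> skip
r=25=11001 popcount=3 -> KEEP
r=26=11010 popcount=3 -> KEEP
r=27=11011 popcount=4 -> skip
r=28=11100 popcount=3 -> KEEP
r=29=11101 popcount=4 -> skip
r=30=11110 popcount=4 -> skip
r=31=11111 popcount=5 -> skip
r=32=100000 popcount=1 -> skip
r=33=100001 popcount=2 -> skip
r=34=100010 popcount=2 -> skip
r=35=100011 popcount=3 -> KEEP
r=36=100100 popcount=2 -> skip
r=37=100101 popcount=3 -> KEEP
r=38=100110 popcount=3 -> KEEP
r=39=100111 popcount=4 -> skip
r=40=101000 popcount=2 -> skip
r=41=101001 popcount=3 -> KEEP
r=42=101010 popcount=3 -> KEEP
r=43=101011 popcount=4 -> skip
r=44=101100 popcount=3 -> KEEP
r=45=101101 popcount=4 -> skip
r=46=101110 popcount=4 -> skip
r=47=101111 popcount=5 -> skip
r=48=110000 popcount=2 -> skip
r=49=110001 popcount=3 -> KEEP
r=50=110010 popcount=3 -> KEEP
r=51=110011 popcount=4 -> skip
r=52=110100 popcount=3 -> KEEP
r=53=110101 popcount=4 -> skip
r=54=110110 popcount=4 -> skip
r=55=110111 popcount=5 -> skip
r=56=111000 popcount=3 -> KEEP
r=57=111001 popcount=4 -> skip
r=58=111010 popcount=4 -> skip
r=59=111011 popcount=5 -> skip
r=60=111100 popcount=4 -> skip
r=61=111101 popcount=5 -> skip
r=62=111110 popcount=5 -> skip
Kept rows: 25 26 28 35 37 38 41 42 44 49 50 52 56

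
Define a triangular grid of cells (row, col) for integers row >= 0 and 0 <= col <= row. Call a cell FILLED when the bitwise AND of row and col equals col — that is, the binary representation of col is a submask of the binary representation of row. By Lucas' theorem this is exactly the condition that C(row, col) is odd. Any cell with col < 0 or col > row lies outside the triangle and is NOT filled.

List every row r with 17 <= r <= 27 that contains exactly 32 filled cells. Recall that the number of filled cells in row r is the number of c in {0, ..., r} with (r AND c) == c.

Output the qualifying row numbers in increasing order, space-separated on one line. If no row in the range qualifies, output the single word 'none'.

Row r has 2^popcount(r) filled cells, so we need popcount(r) = log2(32) = 5.
Scan r = 17..27 and keep those with exactly 5 one-bits:
r=17=10001 popcount=2 -> skip
r=18=10010 popcount=2 -> skip
r=19=10011 popcount=3 -> skip
r=20=10100 popcount=2 -> skip
r=21=10101 popcount=3 -> skip
r=22=10110 popcount=3 -> skip
r=23=10111 popcount=4 -> skip
r=24=11000 popcount=2 -> skip
r=25=11001 popcount=3 -> skip
r=26=11010 popcount=3 -> skip
r=27=11011 popcount=4 -> skip
Kept rows: none

Answer: none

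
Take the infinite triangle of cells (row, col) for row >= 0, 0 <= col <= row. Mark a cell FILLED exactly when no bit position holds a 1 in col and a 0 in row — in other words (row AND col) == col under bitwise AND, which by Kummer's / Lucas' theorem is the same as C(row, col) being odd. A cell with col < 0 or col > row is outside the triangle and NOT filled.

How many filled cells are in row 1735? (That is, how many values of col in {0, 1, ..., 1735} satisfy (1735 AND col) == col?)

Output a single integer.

1735 in binary = 11011000111
popcount(1735) = number of 1-bits in 11011000111 = 7
A col c satisfies (1735 AND c) == c iff every set bit of c is also set in 1735; each of the 7 set bits of 1735 can independently be on or off in c.
count = 2^7 = 128

Answer: 128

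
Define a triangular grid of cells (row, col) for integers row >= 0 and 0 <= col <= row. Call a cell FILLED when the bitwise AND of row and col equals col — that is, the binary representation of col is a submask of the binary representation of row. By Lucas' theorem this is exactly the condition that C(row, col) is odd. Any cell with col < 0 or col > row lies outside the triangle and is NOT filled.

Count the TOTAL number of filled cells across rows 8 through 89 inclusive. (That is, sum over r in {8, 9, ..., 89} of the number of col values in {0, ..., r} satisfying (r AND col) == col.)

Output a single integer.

r8=1000 pc1: +2 =2
r9=1001 pc2: +4 =6
r10=1010 pc2: +4 =10
r11=1011 pc3: +8 =18
r12=1100 pc2: +4 =22
r13=1101 pc3: +8 =30
r14=1110 pc3: +8 =38
r15=1111 pc4: +16 =54
r16=10000 pc1: +2 =56
r17=10001 pc2: +4 =60
r18=10010 pc2: +4 =64
r19=10011 pc3: +8 =72
r20=10100 pc2: +4 =76
r21=10101 pc3: +8 =84
r22=10110 pc3: +8 =92
r23=10111 pc4: +16 =108
r24=11000 pc2: +4 =112
r25=11001 pc3: +8 =120
r26=11010 pc3: +8 =128
r27=11011 pc4: +16 =144
r28=11100 pc3: +8 =152
r29=11101 pc4: +16 =168
r30=11110 pc4: +16 =184
r31=11111 pc5: +32 =216
r32=100000 pc1: +2 =218
r33=100001 pc2: +4 =222
r34=100010 pc2: +4 =226
r35=100011 pc3: +8 =234
r36=100100 pc2: +4 =238
r37=100101 pc3: +8 =246
r38=100110 pc3: +8 =254
r39=100111 pc4: +16 =270
r40=101000 pc2: +4 =274
r41=101001 pc3: +8 =282
r42=101010 pc3: +8 =290
r43=101011 pc4: +16 =306
r44=101100 pc3: +8 =314
r45=101101 pc4: +16 =330
r46=101110 pc4: +16 =346
r47=101111 pc5: +32 =378
r48=110000 pc2: +4 =382
r49=110001 pc3: +8 =390
r50=110010 pc3: +8 =398
r51=110011 pc4: +16 =414
r52=110100 pc3: +8 =422
r53=110101 pc4: +16 =438
r54=110110 pc4: +16 =454
r55=110111 pc5: +32 =486
r56=111000 pc3: +8 =494
r57=111001 pc4: +16 =510
r58=111010 pc4: +16 =526
r59=111011 pc5: +32 =558
r60=111100 pc4: +16 =574
r61=111101 pc5: +32 =606
r62=111110 pc5: +32 =638
r63=111111 pc6: +64 =702
r64=1000000 pc1: +2 =704
r65=1000001 pc2: +4 =708
r66=1000010 pc2: +4 =712
r67=1000011 pc3: +8 =720
r68=1000100 pc2: +4 =724
r69=1000101 pc3: +8 =732
r70=1000110 pc3: +8 =740
r71=1000111 pc4: +16 =756
r72=1001000 pc2: +4 =760
r73=1001001 pc3: +8 =768
r74=1001010 pc3: +8 =776
r75=1001011 pc4: +16 =792
r76=1001100 pc3: +8 =800
r77=1001101 pc4: +16 =816
r78=1001110 pc4: +16 =832
r79=1001111 pc5: +32 =864
r80=1010000 pc2: +4 =868
r81=1010001 pc3: +8 =876
r82=1010010 pc3: +8 =884
r83=1010011 pc4: +16 =900
r84=1010100 pc3: +8 =908
r85=1010101 pc4: +16 =924
r86=1010110 pc4: +16 =940
r87=1010111 pc5: +32 =972
r88=1011000 pc3: +8 =980
r89=1011001 pc4: +16 =996

Answer: 996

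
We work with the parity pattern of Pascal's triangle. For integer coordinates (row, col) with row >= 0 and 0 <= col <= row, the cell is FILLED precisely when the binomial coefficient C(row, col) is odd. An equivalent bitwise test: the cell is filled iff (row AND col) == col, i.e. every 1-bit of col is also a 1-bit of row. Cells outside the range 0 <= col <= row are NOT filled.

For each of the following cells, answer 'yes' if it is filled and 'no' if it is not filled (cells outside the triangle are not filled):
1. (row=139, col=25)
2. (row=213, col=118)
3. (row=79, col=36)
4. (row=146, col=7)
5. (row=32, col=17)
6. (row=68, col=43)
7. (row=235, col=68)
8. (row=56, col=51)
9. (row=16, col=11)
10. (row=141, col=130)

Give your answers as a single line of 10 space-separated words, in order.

(139,25): row=0b10001011, col=0b11001, row AND col = 0b1001 = 9; 9 != 25 -> empty
(213,118): row=0b11010101, col=0b1110110, row AND col = 0b1010100 = 84; 84 != 118 -> empty
(79,36): row=0b1001111, col=0b100100, row AND col = 0b100 = 4; 4 != 36 -> empty
(146,7): row=0b10010010, col=0b111, row AND col = 0b10 = 2; 2 != 7 -> empty
(32,17): row=0b100000, col=0b10001, row AND col = 0b0 = 0; 0 != 17 -> empty
(68,43): row=0b1000100, col=0b101011, row AND col = 0b0 = 0; 0 != 43 -> empty
(235,68): row=0b11101011, col=0b1000100, row AND col = 0b1000000 = 64; 64 != 68 -> empty
(56,51): row=0b111000, col=0b110011, row AND col = 0b110000 = 48; 48 != 51 -> empty
(16,11): row=0b10000, col=0b1011, row AND col = 0b0 = 0; 0 != 11 -> empty
(141,130): row=0b10001101, col=0b10000010, row AND col = 0b10000000 = 128; 128 != 130 -> empty

Answer: no no no no no no no no no no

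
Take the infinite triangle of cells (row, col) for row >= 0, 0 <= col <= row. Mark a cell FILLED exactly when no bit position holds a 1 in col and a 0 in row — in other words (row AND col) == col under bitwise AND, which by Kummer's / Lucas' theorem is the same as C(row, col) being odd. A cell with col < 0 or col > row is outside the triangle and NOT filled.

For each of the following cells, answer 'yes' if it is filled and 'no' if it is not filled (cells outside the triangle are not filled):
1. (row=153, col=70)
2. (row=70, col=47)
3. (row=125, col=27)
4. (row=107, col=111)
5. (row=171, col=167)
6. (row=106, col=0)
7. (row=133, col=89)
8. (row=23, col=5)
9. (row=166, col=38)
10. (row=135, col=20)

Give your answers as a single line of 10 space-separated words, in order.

Answer: no no no no no yes no yes yes no

Derivation:
(153,70): row=0b10011001, col=0b1000110, row AND col = 0b0 = 0; 0 != 70 -> empty
(70,47): row=0b1000110, col=0b101111, row AND col = 0b110 = 6; 6 != 47 -> empty
(125,27): row=0b1111101, col=0b11011, row AND col = 0b11001 = 25; 25 != 27 -> empty
(107,111): col outside [0, 107] -> not filled
(171,167): row=0b10101011, col=0b10100111, row AND col = 0b10100011 = 163; 163 != 167 -> empty
(106,0): row=0b1101010, col=0b0, row AND col = 0b0 = 0; 0 == 0 -> filled
(133,89): row=0b10000101, col=0b1011001, row AND col = 0b1 = 1; 1 != 89 -> empty
(23,5): row=0b10111, col=0b101, row AND col = 0b101 = 5; 5 == 5 -> filled
(166,38): row=0b10100110, col=0b100110, row AND col = 0b100110 = 38; 38 == 38 -> filled
(135,20): row=0b10000111, col=0b10100, row AND col = 0b100 = 4; 4 != 20 -> empty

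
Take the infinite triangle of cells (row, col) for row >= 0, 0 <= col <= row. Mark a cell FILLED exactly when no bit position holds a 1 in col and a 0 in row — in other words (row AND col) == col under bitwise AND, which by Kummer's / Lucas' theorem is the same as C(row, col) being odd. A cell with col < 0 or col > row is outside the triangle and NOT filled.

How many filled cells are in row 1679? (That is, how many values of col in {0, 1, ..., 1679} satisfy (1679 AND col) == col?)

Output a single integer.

Answer: 128

Derivation:
1679 in binary = 11010001111
popcount(1679) = number of 1-bits in 11010001111 = 7
A col c satisfies (1679 AND c) == c iff every set bit of c is also set in 1679; each of the 7 set bits of 1679 can independently be on or off in c.
count = 2^7 = 128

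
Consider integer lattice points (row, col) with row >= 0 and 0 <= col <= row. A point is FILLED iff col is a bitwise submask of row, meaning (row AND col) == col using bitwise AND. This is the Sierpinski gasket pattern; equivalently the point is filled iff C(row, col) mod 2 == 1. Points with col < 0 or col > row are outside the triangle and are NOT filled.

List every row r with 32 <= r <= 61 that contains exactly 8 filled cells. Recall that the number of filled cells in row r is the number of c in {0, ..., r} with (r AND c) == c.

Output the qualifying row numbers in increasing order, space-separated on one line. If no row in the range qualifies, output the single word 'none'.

Row r has 2^popcount(r) filled cells, so we need popcount(r) = log2(8) = 3.
Scan r = 32..61 and keep those with exactly 3 one-bits:
r=32=100000 popcount=1 -> skip
r=33=100001 popcount=2 -> skip
r=34=100010 popcount=2 -> skip
r=35=100011 popcount=3 -> KEEP
r=36=100100 popcount=2 -> skip
r=37=100101 popcount=3 -> KEEP
r=38=100110 popcount=3 -> KEEP
r=39=100111 popcount=4 -> skip
r=40=101000 popcount=2 -> skip
r=41=101001 popcount=3 -> KEEP
r=42=101010 popcount=3 -> KEEP
r=43=101011 popcount=4 -> skip
r=44=101100 popcount=3 -> KEEP
r=45=101101 popcount=4 -> skip
r=46=101110 popcount=4 -> skip
r=47=101111 popcount=5 -> skip
r=48=110000 popcount=2 -> skip
r=49=110001 popcount=3 -> KEEP
r=50=110010 popcount=3 -> KEEP
r=51=110011 popcount=4 -> skip
r=52=110100 popcount=3 -> KEEP
r=53=110101 popcount=4 -> skip
r=54=110110 popcount=4 -> skip
r=55=110111 popcount=5 -> skip
r=56=111000 popcount=3 -> KEEP
r=57=111001 popcount=4 -> skip
r=58=111010 popcount=4 -> skip
r=59=111011 popcount=5 -> skip
r=60=111100 popcount=4 -> skip
r=61=111101 popcount=5 -> skip
Kept rows: 35 37 38 41 42 44 49 50 52 56

Answer: 35 37 38 41 42 44 49 50 52 56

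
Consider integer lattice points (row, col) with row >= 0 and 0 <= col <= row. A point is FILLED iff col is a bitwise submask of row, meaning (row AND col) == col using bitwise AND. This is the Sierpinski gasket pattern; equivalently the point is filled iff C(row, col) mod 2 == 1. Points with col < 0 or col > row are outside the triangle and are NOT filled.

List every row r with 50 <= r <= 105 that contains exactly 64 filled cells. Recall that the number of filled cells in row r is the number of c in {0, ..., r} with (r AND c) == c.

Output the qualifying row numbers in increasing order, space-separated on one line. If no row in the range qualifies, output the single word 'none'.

Row r has 2^popcount(r) filled cells, so we need popcount(r) = log2(64) = 6.
Scan r = 50..105 and keep those with exactly 6 one-bits:
r=50=110010 popcount=3 -> skip
r=51=110011 popcount=4 -> skip
r=52=110100 popcount=3 -> skip
r=53=110101 popcount=4 -> skip
r=54=110110 popcount=4 -> skip
r=55=110111 popcount=5 -> skip
r=56=111000 popcount=3 -> skip
r=57=111001 popcount=4 -> skip
r=58=111010 popcount=4 -> skip
r=59=111011 popcount=5 -> skip
r=60=111100 popcount=4 -> skip
r=61=111101 popcount=5 -> skip
r=62=111110 popcount=5 -> skip
r=63=111111 popcount=6 -> KEEP
r=64=1000000 popcount=1 -> skip
r=65=1000001 popcount=2 -> skip
r=66=1000010 popcount=2 -> skip
r=67=1000011 popcount=3 -> skip
r=68=1000100 popcount=2 -> skip
r=69=1000101 popcount=3 -> skip
r=70=1000110 popcount=3 -> skip
r=71=1000111 popcount=4 -> skip
r=72=1001000 popcount=2 -> skip
r=73=1001001 popcount=3 -> skip
r=74=1001010 popcount=3 -> skip
r=75=1001011 popcount=4 -> skip
r=76=1001100 popcount=3 -> skip
r=77=1001101 popcount=4 -> skip
r=78=1001110 popcount=4 -> skip
r=79=1001111 popcount=5 -> skip
r=80=1010000 popcount=2 -> skip
r=81=1010001 popcount=3 -> skip
r=82=1010010 popcount=3 -> skip
r=83=1010011 popcount=4 -> skip
r=84=1010100 popcount=3 -> skip
r=85=1010101 popcount=4 -> skip
r=86=1010110 popcount=4 -> skip
r=87=1010111 popcount=5 -> skip
r=88=1011000 popcount=3 -> skip
r=89=1011001 popcount=4 -> skip
r=90=1011010 popcount=4 -> skip
r=91=1011011 popcount=5 -> skip
r=92=1011100 popcount=4 -> skip
r=93=1011101 popcount=5 -> skip
r=94=1011110 popcount=5 -> skip
r=95=1011111 popcount=6 -> KEEP
r=96=1100000 popcount=2 -> skip
r=97=1100001 popcount=3 -> skip
r=98=1100010 popcount=3 -> skip
r=99=1100011 popcount=4 -> skip
r=100=1100100 popcount=3 -> skip
r=101=1100101 popcount=4 -> skip
r=102=1100110 popcount=4 -> skip
r=103=1100111 popcount=5 -> skip
r=104=1101000 popcount=3 -> skip
r=105=1101001 popcount=4 -> skip
Kept rows: 63 95

Answer: 63 95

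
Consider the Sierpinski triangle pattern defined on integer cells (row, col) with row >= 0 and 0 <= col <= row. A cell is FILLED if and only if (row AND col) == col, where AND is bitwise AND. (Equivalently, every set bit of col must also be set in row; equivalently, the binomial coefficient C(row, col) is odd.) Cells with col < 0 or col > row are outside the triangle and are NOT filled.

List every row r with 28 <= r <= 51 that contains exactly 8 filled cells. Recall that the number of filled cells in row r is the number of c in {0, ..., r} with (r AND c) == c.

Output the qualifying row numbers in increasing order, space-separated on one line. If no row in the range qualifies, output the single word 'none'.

Answer: 28 35 37 38 41 42 44 49 50

Derivation:
Row r has 2^popcount(r) filled cells, so we need popcount(r) = log2(8) = 3.
Scan r = 28..51 and keep those with exactly 3 one-bits:
r=28=11100 popcount=3 -> KEEP
r=29=11101 popcount=4 -> skip
r=30=11110 popcount=4 -> skip
r=31=11111 popcount=5 -> skip
r=32=100000 popcount=1 -> skip
r=33=100001 popcount=2 -> skip
r=34=100010 popcount=2 -> skip
r=35=100011 popcount=3 -> KEEP
r=36=100100 popcount=2 -> skip
r=37=100101 popcount=3 -> KEEP
r=38=100110 popcount=3 -> KEEP
r=39=100111 popcount=4 -> skip
r=40=101000 popcount=2 -> skip
r=41=101001 popcount=3 -> KEEP
r=42=101010 popcount=3 -> KEEP
r=43=101011 popcount=4 -> skip
r=44=101100 popcount=3 -> KEEP
r=45=101101 popcount=4 -> skip
r=46=101110 popcount=4 -> skip
r=47=101111 popcount=5 -> skip
r=48=110000 popcount=2 -> skip
r=49=110001 popcount=3 -> KEEP
r=50=110010 popcount=3 -> KEEP
r=51=110011 popcount=4 -> skip
Kept rows: 28 35 37 38 41 42 44 49 50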